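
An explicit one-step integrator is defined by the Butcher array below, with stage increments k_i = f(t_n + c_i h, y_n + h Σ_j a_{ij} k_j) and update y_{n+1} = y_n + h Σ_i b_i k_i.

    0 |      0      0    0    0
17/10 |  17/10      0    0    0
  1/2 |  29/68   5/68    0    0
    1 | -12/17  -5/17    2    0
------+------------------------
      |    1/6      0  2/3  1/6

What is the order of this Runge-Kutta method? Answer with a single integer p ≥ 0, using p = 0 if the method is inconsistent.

4

b = (1/6, 0, 2/3, 1/6)
c = (0, 17/10, 1/2, 1)
Ac = (0, 0, 1/8, 1/2)
Σ b_i: 1/6·1 + 2/3·1 + 1/6·1 = 1 ✓
b·c: 2/3·1/2 + 1/6·1 = 1/2 ✓
b·c²: 2/3·1/4 + 1/6·1 = 1/3 ✓
b·Ac: 2/3·1/8 + 1/6·1/2 = 1/6 ✓
b·c³: 2/3·1/8 + 1/6·1 = 1/4 ✓
b·(c∘Ac): 2/3·1/16 + 1/6·1/2 = 1/8 ✓
b·Ac²: 2/3·17/80 + 1/6·(-7/20) = 1/12 ✓
b·A²c: 1/6·1/4 = 1/24 ✓; 4 stages ⇒ order 4.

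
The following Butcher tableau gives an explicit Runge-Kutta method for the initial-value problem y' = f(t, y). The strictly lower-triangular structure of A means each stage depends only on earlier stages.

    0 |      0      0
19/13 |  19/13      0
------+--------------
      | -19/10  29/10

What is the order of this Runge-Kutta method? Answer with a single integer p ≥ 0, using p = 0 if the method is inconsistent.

1

b = (-19/10, 29/10)
c = (0, 19/13)
Σ b_i: (-19/10)·1 + 29/10·1 = 1 ✓
b·c: 29/10·19/13 = 551/130 ≠ 1/2 ⇒ order 1.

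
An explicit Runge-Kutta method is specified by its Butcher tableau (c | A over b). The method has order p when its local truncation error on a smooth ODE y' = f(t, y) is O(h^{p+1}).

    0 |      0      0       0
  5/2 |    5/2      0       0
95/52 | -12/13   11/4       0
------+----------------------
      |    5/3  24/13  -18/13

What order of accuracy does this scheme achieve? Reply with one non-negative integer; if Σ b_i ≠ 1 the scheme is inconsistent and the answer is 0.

b = (5/3, 24/13, -18/13)
c = (0, 5/2, 95/52)
Ac = (0, 0, 55/8)
Σ b_i: 5/3·1 + 24/13·1 + (-18/13)·1 = 83/39 ≠ 1 ⇒ order 0.

0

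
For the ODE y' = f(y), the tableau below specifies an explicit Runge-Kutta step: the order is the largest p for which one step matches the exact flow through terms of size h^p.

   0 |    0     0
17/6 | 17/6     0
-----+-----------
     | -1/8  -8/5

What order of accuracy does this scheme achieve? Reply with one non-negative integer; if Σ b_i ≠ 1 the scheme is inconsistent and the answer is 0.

b = (-1/8, -8/5)
c = (0, 17/6)
Σ b_i: (-1/8)·1 + (-8/5)·1 = -69/40 ≠ 1 ⇒ order 0.

0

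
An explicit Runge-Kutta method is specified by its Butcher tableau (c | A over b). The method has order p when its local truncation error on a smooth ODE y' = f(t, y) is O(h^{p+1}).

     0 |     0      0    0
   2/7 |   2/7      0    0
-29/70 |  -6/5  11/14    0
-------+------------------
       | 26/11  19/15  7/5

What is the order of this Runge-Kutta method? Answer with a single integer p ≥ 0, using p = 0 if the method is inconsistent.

0

b = (26/11, 19/15, 7/5)
c = (0, 2/7, -29/70)
Ac = (0, 0, 11/49)
Σ b_i: 26/11·1 + 19/15·1 + 7/5·1 = 166/33 ≠ 1 ⇒ order 0.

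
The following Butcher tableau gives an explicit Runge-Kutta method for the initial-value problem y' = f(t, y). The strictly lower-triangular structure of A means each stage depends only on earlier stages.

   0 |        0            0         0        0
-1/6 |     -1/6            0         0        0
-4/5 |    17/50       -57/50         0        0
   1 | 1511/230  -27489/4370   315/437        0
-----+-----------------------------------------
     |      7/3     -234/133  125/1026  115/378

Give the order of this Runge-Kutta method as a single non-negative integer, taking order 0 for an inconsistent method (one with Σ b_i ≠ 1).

b = (7/3, -234/133, 125/1026, 115/378)
c = (0, -1/6, -4/5, 1)
Ac = (0, 0, 19/100, 217/460)
Σ b_i: 7/3·1 + (-234/133)·1 + 125/1026·1 + 115/378·1 = 1 ✓
b·c: (-234/133)·(-1/6) + 125/1026·(-4/5) + 115/378·1 = 1/2 ✓
b·c²: (-234/133)·1/36 + 125/1026·16/25 + 115/378·1 = 1/3 ✓
b·Ac: 125/1026·19/100 + 115/378·217/460 = 1/6 ✓
b·c³: (-234/133)·(-1/216) + 125/1026·(-64/125) + 115/378·1 = 1/4 ✓
b·(c∘Ac): 125/1026·(-19/125) + 115/378·217/460 = 1/8 ✓
b·Ac²: 125/1026·(-19/600) + 115/378·791/2760 = 1/12 ✓
b·A²c: 115/378·63/460 = 1/24 ✓; 4 stages ⇒ order 4.

4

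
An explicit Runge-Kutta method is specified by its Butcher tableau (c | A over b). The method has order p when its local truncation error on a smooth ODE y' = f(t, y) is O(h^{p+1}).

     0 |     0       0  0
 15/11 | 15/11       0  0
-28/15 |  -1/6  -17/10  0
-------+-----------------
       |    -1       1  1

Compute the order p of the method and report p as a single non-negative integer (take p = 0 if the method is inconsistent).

1

b = (-1, 1, 1)
c = (0, 15/11, -28/15)
Ac = (0, 0, -51/22)
Σ b_i: (-1)·1 + 1·1 + 1·1 = 1 ✓
b·c: 1·15/11 + 1·(-28/15) = -83/165 ≠ 1/2 ⇒ order 1.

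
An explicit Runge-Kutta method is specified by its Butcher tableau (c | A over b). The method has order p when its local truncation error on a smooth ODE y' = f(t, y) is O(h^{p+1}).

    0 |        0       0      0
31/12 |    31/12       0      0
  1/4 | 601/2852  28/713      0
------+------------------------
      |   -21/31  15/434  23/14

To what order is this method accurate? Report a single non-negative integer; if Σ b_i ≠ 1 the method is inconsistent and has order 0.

3

b = (-21/31, 15/434, 23/14)
c = (0, 31/12, 1/4)
Ac = (0, 0, 7/69)
Σ b_i: (-21/31)·1 + 15/434·1 + 23/14·1 = 1 ✓
b·c: 15/434·31/12 + 23/14·1/4 = 1/2 ✓
b·c²: 15/434·961/144 + 23/14·1/16 = 1/3 ✓
b·Ac: 23/14·7/69 = 1/6 ✓; 3 stages ⇒ order 3.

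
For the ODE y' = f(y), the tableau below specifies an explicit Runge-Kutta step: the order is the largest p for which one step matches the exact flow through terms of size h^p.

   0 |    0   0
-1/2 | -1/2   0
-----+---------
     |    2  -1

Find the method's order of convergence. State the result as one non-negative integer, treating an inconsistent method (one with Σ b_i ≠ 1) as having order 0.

b = (2, -1)
c = (0, -1/2)
Σ b_i: 2·1 + (-1)·1 = 1 ✓
b·c: (-1)·(-1/2) = 1/2 ✓; 2 stages ⇒ order 2.

2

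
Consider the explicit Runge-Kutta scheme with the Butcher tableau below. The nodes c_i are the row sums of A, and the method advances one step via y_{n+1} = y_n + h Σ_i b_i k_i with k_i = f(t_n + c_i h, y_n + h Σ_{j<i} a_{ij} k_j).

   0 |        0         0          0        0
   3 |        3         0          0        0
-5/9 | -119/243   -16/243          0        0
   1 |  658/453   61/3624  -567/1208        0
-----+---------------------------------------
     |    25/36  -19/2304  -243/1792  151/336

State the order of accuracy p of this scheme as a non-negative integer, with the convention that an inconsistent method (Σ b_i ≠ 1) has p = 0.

4

b = (25/36, -19/2304, -243/1792, 151/336)
c = (0, 3, -5/9, 1)
Ac = (0, 0, -16/81, 47/151)
Σ b_i: 25/36·1 + (-19/2304)·1 + (-243/1792)·1 + 151/336·1 = 1 ✓
b·c: (-19/2304)·3 + (-243/1792)·(-5/9) + 151/336·1 = 1/2 ✓
b·c²: (-19/2304)·9 + (-243/1792)·25/81 + 151/336·1 = 1/3 ✓
b·Ac: (-243/1792)·(-16/81) + 151/336·47/151 = 1/6 ✓
b·c³: (-19/2304)·27 + (-243/1792)·(-125/729) + 151/336·1 = 1/4 ✓
b·(c∘Ac): (-243/1792)·80/729 + 151/336·47/151 = 1/8 ✓
b·Ac²: (-243/1792)·(-16/27) + 151/336·1/151 = 1/12 ✓
b·A²c: 151/336·14/151 = 1/24 ✓; 4 stages ⇒ order 4.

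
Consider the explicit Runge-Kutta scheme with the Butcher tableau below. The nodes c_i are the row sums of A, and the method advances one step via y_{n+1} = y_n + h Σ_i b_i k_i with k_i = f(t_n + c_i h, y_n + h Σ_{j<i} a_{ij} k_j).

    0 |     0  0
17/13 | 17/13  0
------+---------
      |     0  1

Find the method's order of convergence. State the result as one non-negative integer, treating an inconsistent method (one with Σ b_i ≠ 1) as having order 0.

b = (0, 1)
c = (0, 17/13)
Σ b_i: 1·1 = 1 ✓
b·c: 1·17/13 = 17/13 ≠ 1/2 ⇒ order 1.

1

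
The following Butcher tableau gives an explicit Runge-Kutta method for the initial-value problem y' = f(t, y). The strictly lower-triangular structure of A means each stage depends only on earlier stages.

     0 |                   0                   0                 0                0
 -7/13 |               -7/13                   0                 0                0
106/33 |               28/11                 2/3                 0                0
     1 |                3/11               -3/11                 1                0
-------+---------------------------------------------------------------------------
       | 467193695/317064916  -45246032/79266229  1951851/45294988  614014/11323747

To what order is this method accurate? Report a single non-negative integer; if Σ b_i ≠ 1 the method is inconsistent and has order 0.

3

b = (467193695/317064916, -45246032/79266229, 1951851/45294988, 614014/11323747)
c = (0, -7/13, 106/33, 1)
Ac = (0, 0, -14/39, 131/39)
Σ b_i: 467193695/317064916·1 + (-45246032/79266229)·1 + 1951851/45294988·1 + 614014/11323747·1 = 1 ✓
b·c: (-45246032/79266229)·(-7/13) + 1951851/45294988·106/33 + 614014/11323747·1 = 1/2 ✓
b·c²: (-45246032/79266229)·49/169 + 1951851/45294988·11236/1089 + 614014/11323747·1 = 1/3 ✓
b·Ac: 1951851/45294988·(-14/39) + 614014/11323747·131/39 = 1/6 ✓
b·c³: (-45246032/79266229)·(-343/2197) + 1951851/45294988·1191016/35937 + 614014/11323747·1 = 22902286900/14573662389 ≠ 1/4 ⇒ order 3.
b·(c∘Ac): 1951851/45294988·(-1484/1287) + 614014/11323747·131/39 = 58492297/441626133 ≠ 1/8
b·Ac²: 1951851/45294988·98/507 + 614014/11323747·1884331/184041 = 180671446385/320620572558 ≠ 1/12
b·A²c: 614014/11323747·(-14/39) = -8596196/441626133 ≠ 1/24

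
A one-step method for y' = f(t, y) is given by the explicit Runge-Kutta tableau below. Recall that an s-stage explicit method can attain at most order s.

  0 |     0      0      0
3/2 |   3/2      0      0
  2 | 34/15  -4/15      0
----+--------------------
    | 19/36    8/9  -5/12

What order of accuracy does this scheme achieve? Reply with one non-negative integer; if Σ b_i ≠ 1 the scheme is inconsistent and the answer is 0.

b = (19/36, 8/9, -5/12)
c = (0, 3/2, 2)
Ac = (0, 0, -2/5)
Σ b_i: 19/36·1 + 8/9·1 + (-5/12)·1 = 1 ✓
b·c: 8/9·3/2 + (-5/12)·2 = 1/2 ✓
b·c²: 8/9·9/4 + (-5/12)·4 = 1/3 ✓
b·Ac: (-5/12)·(-2/5) = 1/6 ✓; 3 stages ⇒ order 3.

3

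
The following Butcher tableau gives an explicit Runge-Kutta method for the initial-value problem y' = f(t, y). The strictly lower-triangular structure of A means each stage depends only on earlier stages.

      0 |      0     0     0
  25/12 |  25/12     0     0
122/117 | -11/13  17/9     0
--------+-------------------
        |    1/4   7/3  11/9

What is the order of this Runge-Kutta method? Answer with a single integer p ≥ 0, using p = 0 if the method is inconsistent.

b = (1/4, 7/3, 11/9)
c = (0, 25/12, 122/117)
Ac = (0, 0, 425/108)
Σ b_i: 1/4·1 + 7/3·1 + 11/9·1 = 137/36 ≠ 1 ⇒ order 0.

0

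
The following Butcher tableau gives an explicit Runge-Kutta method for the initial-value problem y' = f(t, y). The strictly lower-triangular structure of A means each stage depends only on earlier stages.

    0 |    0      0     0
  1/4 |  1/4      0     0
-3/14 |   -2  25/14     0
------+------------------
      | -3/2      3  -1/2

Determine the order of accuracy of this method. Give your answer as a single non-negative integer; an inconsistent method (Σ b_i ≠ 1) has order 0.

b = (-3/2, 3, -1/2)
c = (0, 1/4, -3/14)
Ac = (0, 0, 25/56)
Σ b_i: (-3/2)·1 + 3·1 + (-1/2)·1 = 1 ✓
b·c: 3·1/4 + (-1/2)·(-3/14) = 6/7 ≠ 1/2 ⇒ order 1.

1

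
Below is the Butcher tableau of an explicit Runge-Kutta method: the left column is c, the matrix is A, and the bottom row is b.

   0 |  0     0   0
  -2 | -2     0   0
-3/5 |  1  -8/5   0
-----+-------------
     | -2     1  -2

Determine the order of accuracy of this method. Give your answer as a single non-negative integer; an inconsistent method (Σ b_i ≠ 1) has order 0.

0

b = (-2, 1, -2)
c = (0, -2, -3/5)
Ac = (0, 0, 16/5)
Σ b_i: (-2)·1 + 1·1 + (-2)·1 = -3 ≠ 1 ⇒ order 0.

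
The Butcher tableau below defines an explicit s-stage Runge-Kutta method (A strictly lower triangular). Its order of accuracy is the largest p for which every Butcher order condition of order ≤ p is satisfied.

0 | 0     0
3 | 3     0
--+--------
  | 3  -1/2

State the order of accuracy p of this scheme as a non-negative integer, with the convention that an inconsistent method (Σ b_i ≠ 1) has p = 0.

b = (3, -1/2)
c = (0, 3)
Σ b_i: 3·1 + (-1/2)·1 = 5/2 ≠ 1 ⇒ order 0.

0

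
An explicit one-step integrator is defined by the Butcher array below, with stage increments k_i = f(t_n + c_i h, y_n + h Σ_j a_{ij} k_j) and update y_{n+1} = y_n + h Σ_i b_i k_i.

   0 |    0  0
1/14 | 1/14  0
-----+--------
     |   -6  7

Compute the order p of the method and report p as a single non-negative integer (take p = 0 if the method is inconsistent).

b = (-6, 7)
c = (0, 1/14)
Σ b_i: (-6)·1 + 7·1 = 1 ✓
b·c: 7·1/14 = 1/2 ✓; 2 stages ⇒ order 2.

2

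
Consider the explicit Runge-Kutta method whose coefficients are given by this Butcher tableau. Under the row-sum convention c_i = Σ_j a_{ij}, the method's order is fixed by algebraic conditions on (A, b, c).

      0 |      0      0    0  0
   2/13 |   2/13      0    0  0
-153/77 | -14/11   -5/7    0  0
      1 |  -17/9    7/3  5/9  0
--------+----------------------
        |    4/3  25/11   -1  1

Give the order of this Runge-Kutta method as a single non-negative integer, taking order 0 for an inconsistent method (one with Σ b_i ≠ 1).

b = (4/3, 25/11, -1, 1)
c = (0, 2/13, -153/77, 1)
Ac = (0, 0, -10/91, -2237/3003)
Σ b_i: 4/3·1 + 25/11·1 + (-1)·1 + 1·1 = 119/33 ≠ 1 ⇒ order 0.

0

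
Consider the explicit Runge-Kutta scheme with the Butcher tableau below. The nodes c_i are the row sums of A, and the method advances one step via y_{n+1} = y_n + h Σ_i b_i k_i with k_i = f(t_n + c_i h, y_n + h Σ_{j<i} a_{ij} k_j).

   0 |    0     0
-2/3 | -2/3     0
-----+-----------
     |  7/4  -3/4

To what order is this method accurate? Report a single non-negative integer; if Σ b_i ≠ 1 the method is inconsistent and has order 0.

b = (7/4, -3/4)
c = (0, -2/3)
Σ b_i: 7/4·1 + (-3/4)·1 = 1 ✓
b·c: (-3/4)·(-2/3) = 1/2 ✓; 2 stages ⇒ order 2.

2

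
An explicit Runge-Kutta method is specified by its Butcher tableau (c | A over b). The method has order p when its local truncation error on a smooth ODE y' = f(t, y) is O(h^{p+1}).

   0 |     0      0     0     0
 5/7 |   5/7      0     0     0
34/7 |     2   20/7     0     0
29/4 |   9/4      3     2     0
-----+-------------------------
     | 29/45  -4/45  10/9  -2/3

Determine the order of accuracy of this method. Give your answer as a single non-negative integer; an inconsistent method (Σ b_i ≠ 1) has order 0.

2

b = (29/45, -4/45, 10/9, -2/3)
c = (0, 5/7, 34/7, 29/4)
Ac = (0, 0, 100/49, 83/7)
Σ b_i: 29/45·1 + (-4/45)·1 + 10/9·1 + (-2/3)·1 = 1 ✓
b·c: (-4/45)·5/7 + 10/9·34/7 + (-2/3)·29/4 = 1/2 ✓
b·c²: (-4/45)·25/49 + 10/9·1156/49 + (-2/3)·841/16 = -31307/3528 ≠ 1/3 ⇒ order 2.
b·Ac: 10/9·100/49 + (-2/3)·83/7 = -2486/441 ≠ 1/6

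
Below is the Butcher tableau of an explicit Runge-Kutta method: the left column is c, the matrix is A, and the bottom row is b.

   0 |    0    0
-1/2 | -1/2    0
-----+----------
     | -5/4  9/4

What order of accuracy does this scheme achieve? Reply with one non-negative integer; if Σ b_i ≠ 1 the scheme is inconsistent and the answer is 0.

1

b = (-5/4, 9/4)
c = (0, -1/2)
Σ b_i: (-5/4)·1 + 9/4·1 = 1 ✓
b·c: 9/4·(-1/2) = -9/8 ≠ 1/2 ⇒ order 1.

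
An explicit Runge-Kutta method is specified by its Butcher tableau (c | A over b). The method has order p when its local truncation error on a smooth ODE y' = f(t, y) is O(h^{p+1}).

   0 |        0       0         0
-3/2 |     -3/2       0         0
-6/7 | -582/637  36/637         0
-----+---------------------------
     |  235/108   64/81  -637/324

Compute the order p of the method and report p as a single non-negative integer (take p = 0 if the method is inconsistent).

b = (235/108, 64/81, -637/324)
c = (0, -3/2, -6/7)
Ac = (0, 0, -54/637)
Σ b_i: 235/108·1 + 64/81·1 + (-637/324)·1 = 1 ✓
b·c: 64/81·(-3/2) + (-637/324)·(-6/7) = 1/2 ✓
b·c²: 64/81·9/4 + (-637/324)·36/49 = 1/3 ✓
b·Ac: (-637/324)·(-54/637) = 1/6 ✓; 3 stages ⇒ order 3.

3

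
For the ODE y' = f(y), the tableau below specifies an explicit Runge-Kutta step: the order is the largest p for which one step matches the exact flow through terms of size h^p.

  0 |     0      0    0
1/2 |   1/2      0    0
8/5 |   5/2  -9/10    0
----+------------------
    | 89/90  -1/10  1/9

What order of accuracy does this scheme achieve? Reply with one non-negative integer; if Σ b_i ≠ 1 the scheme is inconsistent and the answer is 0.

1

b = (89/90, -1/10, 1/9)
c = (0, 1/2, 8/5)
Ac = (0, 0, -9/20)
Σ b_i: 89/90·1 + (-1/10)·1 + 1/9·1 = 1 ✓
b·c: (-1/10)·1/2 + 1/9·8/5 = 23/180 ≠ 1/2 ⇒ order 1.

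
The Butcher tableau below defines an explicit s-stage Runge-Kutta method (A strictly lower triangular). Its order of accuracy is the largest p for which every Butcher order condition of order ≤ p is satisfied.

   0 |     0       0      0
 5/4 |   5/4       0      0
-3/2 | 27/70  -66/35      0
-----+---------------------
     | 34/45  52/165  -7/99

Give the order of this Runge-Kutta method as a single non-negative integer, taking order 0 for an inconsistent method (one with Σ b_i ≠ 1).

3

b = (34/45, 52/165, -7/99)
c = (0, 5/4, -3/2)
Ac = (0, 0, -33/14)
Σ b_i: 34/45·1 + 52/165·1 + (-7/99)·1 = 1 ✓
b·c: 52/165·5/4 + (-7/99)·(-3/2) = 1/2 ✓
b·c²: 52/165·25/16 + (-7/99)·9/4 = 1/3 ✓
b·Ac: (-7/99)·(-33/14) = 1/6 ✓; 3 stages ⇒ order 3.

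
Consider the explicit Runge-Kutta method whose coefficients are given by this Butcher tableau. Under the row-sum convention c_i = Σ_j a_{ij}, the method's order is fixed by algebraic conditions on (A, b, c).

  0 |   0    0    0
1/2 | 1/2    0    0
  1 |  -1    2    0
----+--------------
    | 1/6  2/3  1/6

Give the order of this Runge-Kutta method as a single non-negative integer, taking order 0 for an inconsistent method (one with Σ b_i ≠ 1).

b = (1/6, 2/3, 1/6)
c = (0, 1/2, 1)
Ac = (0, 0, 1)
Σ b_i: 1/6·1 + 2/3·1 + 1/6·1 = 1 ✓
b·c: 2/3·1/2 + 1/6·1 = 1/2 ✓
b·c²: 2/3·1/4 + 1/6·1 = 1/3 ✓
b·Ac: 1/6·1 = 1/6 ✓; 3 stages ⇒ order 3.

3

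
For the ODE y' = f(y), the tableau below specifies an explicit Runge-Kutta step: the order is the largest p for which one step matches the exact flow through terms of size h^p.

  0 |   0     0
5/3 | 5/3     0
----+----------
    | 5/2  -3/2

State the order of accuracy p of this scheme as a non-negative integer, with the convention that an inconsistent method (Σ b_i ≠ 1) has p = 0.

b = (5/2, -3/2)
c = (0, 5/3)
Σ b_i: 5/2·1 + (-3/2)·1 = 1 ✓
b·c: (-3/2)·5/3 = -5/2 ≠ 1/2 ⇒ order 1.

1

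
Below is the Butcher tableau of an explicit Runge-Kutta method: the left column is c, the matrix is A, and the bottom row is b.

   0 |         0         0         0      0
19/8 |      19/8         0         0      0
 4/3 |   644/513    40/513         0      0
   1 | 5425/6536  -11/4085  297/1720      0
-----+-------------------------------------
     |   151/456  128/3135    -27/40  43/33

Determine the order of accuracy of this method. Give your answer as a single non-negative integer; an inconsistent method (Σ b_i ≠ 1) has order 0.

b = (151/456, 128/3135, -27/40, 43/33)
c = (0, 19/8, 4/3, 1)
Ac = (0, 0, 5/27, 77/344)
Σ b_i: 151/456·1 + 128/3135·1 + (-27/40)·1 + 43/33·1 = 1 ✓
b·c: 128/3135·19/8 + (-27/40)·4/3 + 43/33·1 = 1/2 ✓
b·c²: 128/3135·361/64 + (-27/40)·16/9 + 43/33·1 = 1/3 ✓
b·Ac: (-27/40)·5/27 + 43/33·77/344 = 1/6 ✓
b·c³: 128/3135·6859/512 + (-27/40)·64/27 + 43/33·1 = 1/4 ✓
b·(c∘Ac): (-27/40)·20/81 + 43/33·77/344 = 1/8 ✓
b·Ac²: (-27/40)·95/216 + 43/33·803/2752 = 1/12 ✓
b·A²c: 43/33·11/344 = 1/24 ✓; 4 stages ⇒ order 4.

4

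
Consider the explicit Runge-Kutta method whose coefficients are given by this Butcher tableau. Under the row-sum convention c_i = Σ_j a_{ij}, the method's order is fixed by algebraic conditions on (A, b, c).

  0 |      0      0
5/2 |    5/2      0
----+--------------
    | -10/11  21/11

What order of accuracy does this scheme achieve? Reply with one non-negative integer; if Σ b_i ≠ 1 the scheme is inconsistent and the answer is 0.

b = (-10/11, 21/11)
c = (0, 5/2)
Σ b_i: (-10/11)·1 + 21/11·1 = 1 ✓
b·c: 21/11·5/2 = 105/22 ≠ 1/2 ⇒ order 1.

1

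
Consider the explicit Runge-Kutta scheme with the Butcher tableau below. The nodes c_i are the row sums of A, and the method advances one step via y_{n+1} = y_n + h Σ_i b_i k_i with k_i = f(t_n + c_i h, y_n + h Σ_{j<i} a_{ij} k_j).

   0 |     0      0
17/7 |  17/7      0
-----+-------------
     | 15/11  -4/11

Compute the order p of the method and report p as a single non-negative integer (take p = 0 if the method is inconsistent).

1

b = (15/11, -4/11)
c = (0, 17/7)
Σ b_i: 15/11·1 + (-4/11)·1 = 1 ✓
b·c: (-4/11)·17/7 = -68/77 ≠ 1/2 ⇒ order 1.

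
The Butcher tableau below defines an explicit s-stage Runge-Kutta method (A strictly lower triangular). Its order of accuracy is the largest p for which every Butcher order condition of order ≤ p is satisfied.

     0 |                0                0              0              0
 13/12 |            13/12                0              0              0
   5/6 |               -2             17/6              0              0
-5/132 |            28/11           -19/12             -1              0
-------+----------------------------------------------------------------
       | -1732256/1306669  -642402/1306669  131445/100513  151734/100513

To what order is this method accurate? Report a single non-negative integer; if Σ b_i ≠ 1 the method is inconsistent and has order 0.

3

b = (-1732256/1306669, -642402/1306669, 131445/100513, 151734/100513)
c = (0, 13/12, 5/6, -5/132)
Ac = (0, 0, 221/72, -367/144)
Σ b_i: (-1732256/1306669)·1 + (-642402/1306669)·1 + 131445/100513·1 + 151734/100513·1 = 1 ✓
b·c: (-642402/1306669)·13/12 + 131445/100513·5/6 + 151734/100513·(-5/132) = 1/2 ✓
b·c²: (-642402/1306669)·169/144 + 131445/100513·25/36 + 151734/100513·25/17424 = 1/3 ✓
b·Ac: 131445/100513·221/72 + 151734/100513·(-367/144) = 1/6 ✓
b·c³: (-642402/1306669)·2197/1728 + 131445/100513·125/216 + 151734/100513·(-125/2299968) = 1905401/14473872 ≠ 1/4 ⇒ order 3.
b·(c∘Ac): 131445/100513·1105/432 + 151734/100513·1835/19008 = 101049815/28947744 ≠ 1/8
b·Ac²: 131445/100513·2873/864 + 151734/100513·(-4411/1728) = 3582679/7236936 ≠ 1/12
b·A²c: 151734/100513·(-221/72) = -5588869/1206156 ≠ 1/24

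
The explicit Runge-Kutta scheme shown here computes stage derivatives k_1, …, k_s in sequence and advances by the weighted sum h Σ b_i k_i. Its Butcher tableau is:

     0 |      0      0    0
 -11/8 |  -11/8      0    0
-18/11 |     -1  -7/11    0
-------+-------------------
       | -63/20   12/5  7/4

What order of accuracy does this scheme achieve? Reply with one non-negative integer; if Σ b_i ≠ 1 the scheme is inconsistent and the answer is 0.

1

b = (-63/20, 12/5, 7/4)
c = (0, -11/8, -18/11)
Ac = (0, 0, 7/8)
Σ b_i: (-63/20)·1 + 12/5·1 + 7/4·1 = 1 ✓
b·c: 12/5·(-11/8) + 7/4·(-18/11) = -339/55 ≠ 1/2 ⇒ order 1.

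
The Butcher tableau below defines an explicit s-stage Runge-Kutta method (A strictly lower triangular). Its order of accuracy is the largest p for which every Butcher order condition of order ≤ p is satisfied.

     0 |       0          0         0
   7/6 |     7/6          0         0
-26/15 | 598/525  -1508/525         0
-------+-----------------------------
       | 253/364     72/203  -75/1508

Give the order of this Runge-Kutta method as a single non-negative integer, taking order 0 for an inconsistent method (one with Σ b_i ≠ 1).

b = (253/364, 72/203, -75/1508)
c = (0, 7/6, -26/15)
Ac = (0, 0, -754/225)
Σ b_i: 253/364·1 + 72/203·1 + (-75/1508)·1 = 1 ✓
b·c: 72/203·7/6 + (-75/1508)·(-26/15) = 1/2 ✓
b·c²: 72/203·49/36 + (-75/1508)·676/225 = 1/3 ✓
b·Ac: (-75/1508)·(-754/225) = 1/6 ✓; 3 stages ⇒ order 3.

3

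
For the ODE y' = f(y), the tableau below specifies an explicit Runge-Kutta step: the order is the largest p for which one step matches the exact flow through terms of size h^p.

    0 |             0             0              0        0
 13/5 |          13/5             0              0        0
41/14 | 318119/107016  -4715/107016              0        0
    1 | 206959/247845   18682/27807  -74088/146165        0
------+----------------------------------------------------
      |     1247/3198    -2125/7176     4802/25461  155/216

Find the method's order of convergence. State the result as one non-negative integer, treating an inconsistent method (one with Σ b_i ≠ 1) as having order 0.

4

b = (1247/3198, -2125/7176, 4802/25461, 155/216)
c = (0, 13/5, 41/14, 1)
Ac = (0, 0, -943/8232, 122/465)
Σ b_i: 1247/3198·1 + (-2125/7176)·1 + 4802/25461·1 + 155/216·1 = 1 ✓
b·c: (-2125/7176)·13/5 + 4802/25461·41/14 + 155/216·1 = 1/2 ✓
b·c²: (-2125/7176)·169/25 + 4802/25461·1681/196 + 155/216·1 = 1/3 ✓
b·Ac: 4802/25461·(-943/8232) + 155/216·122/465 = 1/6 ✓
b·c³: (-2125/7176)·2197/125 + 4802/25461·68921/2744 + 155/216·1 = 1/4 ✓
b·(c∘Ac): 4802/25461·(-38663/115248) + 155/216·122/465 = 1/8 ✓
b·Ac²: 4802/25461·(-12259/41160) + 155/216·452/2325 = 1/12 ✓
b·A²c: 155/216·9/155 = 1/24 ✓; 4 stages ⇒ order 4.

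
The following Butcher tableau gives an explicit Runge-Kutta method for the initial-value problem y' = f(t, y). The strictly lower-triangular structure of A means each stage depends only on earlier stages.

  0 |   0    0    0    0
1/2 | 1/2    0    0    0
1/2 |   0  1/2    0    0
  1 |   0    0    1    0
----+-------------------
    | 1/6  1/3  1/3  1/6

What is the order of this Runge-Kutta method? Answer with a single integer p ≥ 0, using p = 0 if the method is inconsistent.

b = (1/6, 1/3, 1/3, 1/6)
c = (0, 1/2, 1/2, 1)
Ac = (0, 0, 1/4, 1/2)
Σ b_i: 1/6·1 + 1/3·1 + 1/3·1 + 1/6·1 = 1 ✓
b·c: 1/3·1/2 + 1/3·1/2 + 1/6·1 = 1/2 ✓
b·c²: 1/3·1/4 + 1/3·1/4 + 1/6·1 = 1/3 ✓
b·Ac: 1/3·1/4 + 1/6·1/2 = 1/6 ✓
b·c³: 1/3·1/8 + 1/3·1/8 + 1/6·1 = 1/4 ✓
b·(c∘Ac): 1/3·1/8 + 1/6·1/2 = 1/8 ✓
b·Ac²: 1/3·1/8 + 1/6·1/4 = 1/12 ✓
b·A²c: 1/6·1/4 = 1/24 ✓; 4 stages ⇒ order 4.

4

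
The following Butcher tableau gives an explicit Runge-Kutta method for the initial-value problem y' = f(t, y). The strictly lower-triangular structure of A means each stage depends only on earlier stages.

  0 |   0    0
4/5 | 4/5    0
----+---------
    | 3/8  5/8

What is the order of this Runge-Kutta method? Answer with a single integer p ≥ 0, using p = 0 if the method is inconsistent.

b = (3/8, 5/8)
c = (0, 4/5)
Σ b_i: 3/8·1 + 5/8·1 = 1 ✓
b·c: 5/8·4/5 = 1/2 ✓; 2 stages ⇒ order 2.

2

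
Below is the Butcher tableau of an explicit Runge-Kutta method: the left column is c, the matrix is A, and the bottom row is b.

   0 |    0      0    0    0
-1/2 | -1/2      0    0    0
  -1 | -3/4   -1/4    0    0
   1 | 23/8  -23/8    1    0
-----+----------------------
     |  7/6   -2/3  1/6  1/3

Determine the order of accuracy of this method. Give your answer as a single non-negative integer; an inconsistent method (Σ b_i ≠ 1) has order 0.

4

b = (7/6, -2/3, 1/6, 1/3)
c = (0, -1/2, -1, 1)
Ac = (0, 0, 1/8, 7/16)
Σ b_i: 7/6·1 + (-2/3)·1 + 1/6·1 + 1/3·1 = 1 ✓
b·c: (-2/3)·(-1/2) + 1/6·(-1) + 1/3·1 = 1/2 ✓
b·c²: (-2/3)·1/4 + 1/6·1 + 1/3·1 = 1/3 ✓
b·Ac: 1/6·1/8 + 1/3·7/16 = 1/6 ✓
b·c³: (-2/3)·(-1/8) + 1/6·(-1) + 1/3·1 = 1/4 ✓
b·(c∘Ac): 1/6·(-1/8) + 1/3·7/16 = 1/8 ✓
b·Ac²: 1/6·(-1/16) + 1/3·9/32 = 1/12 ✓
b·A²c: 1/3·1/8 = 1/24 ✓; 4 stages ⇒ order 4.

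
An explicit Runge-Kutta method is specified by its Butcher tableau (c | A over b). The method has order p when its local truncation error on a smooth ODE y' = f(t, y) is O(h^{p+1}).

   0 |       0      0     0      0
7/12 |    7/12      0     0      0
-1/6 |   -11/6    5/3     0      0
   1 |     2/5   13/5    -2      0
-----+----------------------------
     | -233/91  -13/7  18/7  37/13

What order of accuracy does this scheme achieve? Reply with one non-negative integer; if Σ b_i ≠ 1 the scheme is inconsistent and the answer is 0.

b = (-233/91, -13/7, 18/7, 37/13)
c = (0, 7/12, -1/6, 1)
Ac = (0, 0, 35/36, 37/20)
Σ b_i: (-233/91)·1 + (-13/7)·1 + 18/7·1 + 37/13·1 = 1 ✓
b·c: (-13/7)·7/12 + 18/7·(-1/6) + 37/13·1 = 1457/1092 ≠ 1/2 ⇒ order 1.

1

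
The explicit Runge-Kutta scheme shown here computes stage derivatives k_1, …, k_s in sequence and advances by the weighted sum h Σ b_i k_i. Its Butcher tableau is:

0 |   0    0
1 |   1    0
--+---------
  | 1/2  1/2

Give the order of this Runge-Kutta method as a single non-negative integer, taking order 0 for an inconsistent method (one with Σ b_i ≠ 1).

2

b = (1/2, 1/2)
c = (0, 1)
Σ b_i: 1/2·1 + 1/2·1 = 1 ✓
b·c: 1/2·1 = 1/2 ✓; 2 stages ⇒ order 2.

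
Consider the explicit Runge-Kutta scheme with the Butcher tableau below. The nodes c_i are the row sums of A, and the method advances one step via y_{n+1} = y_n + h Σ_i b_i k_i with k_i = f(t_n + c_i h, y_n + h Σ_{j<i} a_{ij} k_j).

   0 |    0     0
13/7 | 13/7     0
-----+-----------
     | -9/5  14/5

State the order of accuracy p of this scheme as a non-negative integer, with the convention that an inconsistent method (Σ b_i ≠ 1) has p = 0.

b = (-9/5, 14/5)
c = (0, 13/7)
Σ b_i: (-9/5)·1 + 14/5·1 = 1 ✓
b·c: 14/5·13/7 = 26/5 ≠ 1/2 ⇒ order 1.

1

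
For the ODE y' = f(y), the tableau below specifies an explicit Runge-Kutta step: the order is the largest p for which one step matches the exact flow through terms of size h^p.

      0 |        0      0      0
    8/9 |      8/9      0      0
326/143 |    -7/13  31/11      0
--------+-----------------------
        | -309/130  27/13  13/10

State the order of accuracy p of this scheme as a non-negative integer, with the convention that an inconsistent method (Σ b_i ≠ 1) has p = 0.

b = (-309/130, 27/13, 13/10)
c = (0, 8/9, 326/143)
Ac = (0, 0, 248/99)
Σ b_i: (-309/130)·1 + 27/13·1 + 13/10·1 = 1 ✓
b·c: 27/13·8/9 + 13/10·326/143 = 3439/715 ≠ 1/2 ⇒ order 1.

1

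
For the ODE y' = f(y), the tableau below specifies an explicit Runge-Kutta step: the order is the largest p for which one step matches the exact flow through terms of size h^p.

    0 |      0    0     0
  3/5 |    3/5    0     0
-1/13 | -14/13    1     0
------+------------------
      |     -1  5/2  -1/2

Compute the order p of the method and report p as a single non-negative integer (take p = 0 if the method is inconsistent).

b = (-1, 5/2, -1/2)
c = (0, 3/5, -1/13)
Ac = (0, 0, 3/5)
Σ b_i: (-1)·1 + 5/2·1 + (-1/2)·1 = 1 ✓
b·c: 5/2·3/5 + (-1/2)·(-1/13) = 20/13 ≠ 1/2 ⇒ order 1.

1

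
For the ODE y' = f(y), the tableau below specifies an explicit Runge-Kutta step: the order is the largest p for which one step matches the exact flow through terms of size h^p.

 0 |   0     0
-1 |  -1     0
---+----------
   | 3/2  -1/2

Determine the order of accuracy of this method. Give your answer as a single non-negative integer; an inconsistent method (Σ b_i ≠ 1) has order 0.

2

b = (3/2, -1/2)
c = (0, -1)
Σ b_i: 3/2·1 + (-1/2)·1 = 1 ✓
b·c: (-1/2)·(-1) = 1/2 ✓; 2 stages ⇒ order 2.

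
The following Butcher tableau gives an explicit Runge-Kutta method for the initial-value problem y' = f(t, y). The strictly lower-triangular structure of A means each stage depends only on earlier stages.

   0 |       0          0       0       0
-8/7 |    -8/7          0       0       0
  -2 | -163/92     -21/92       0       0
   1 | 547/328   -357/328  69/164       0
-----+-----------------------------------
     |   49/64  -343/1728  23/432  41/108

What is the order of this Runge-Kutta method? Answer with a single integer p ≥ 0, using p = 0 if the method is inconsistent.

b = (49/64, -343/1728, 23/432, 41/108)
c = (0, -8/7, -2, 1)
Ac = (0, 0, 6/23, 33/82)
Σ b_i: 49/64·1 + (-343/1728)·1 + 23/432·1 + 41/108·1 = 1 ✓
b·c: (-343/1728)·(-8/7) + 23/432·(-2) + 41/108·1 = 1/2 ✓
b·c²: (-343/1728)·64/49 + 23/432·4 + 41/108·1 = 1/3 ✓
b·Ac: 23/432·6/23 + 41/108·33/82 = 1/6 ✓
b·c³: (-343/1728)·(-512/343) + 23/432·(-8) + 41/108·1 = 1/4 ✓
b·(c∘Ac): 23/432·(-12/23) + 41/108·33/82 = 1/8 ✓
b·Ac²: 23/432·(-48/161) + 41/108·75/287 = 1/12 ✓
b·A²c: 41/108·9/82 = 1/24 ✓; 4 stages ⇒ order 4.

4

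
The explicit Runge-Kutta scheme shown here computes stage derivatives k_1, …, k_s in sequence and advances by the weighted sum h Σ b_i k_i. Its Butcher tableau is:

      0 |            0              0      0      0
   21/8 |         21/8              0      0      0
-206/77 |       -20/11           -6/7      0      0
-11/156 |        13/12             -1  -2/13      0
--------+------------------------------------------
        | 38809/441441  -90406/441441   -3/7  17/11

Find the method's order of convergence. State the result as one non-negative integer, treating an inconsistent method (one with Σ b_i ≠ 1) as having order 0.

2

b = (38809/441441, -90406/441441, -3/7, 17/11)
c = (0, 21/8, -206/77, -11/156)
Ac = (0, 0, -9/4, -17725/8008)
Σ b_i: 38809/441441·1 + (-90406/441441)·1 + (-3/7)·1 + 17/11·1 = 1 ✓
b·c: (-90406/441441)·21/8 + (-3/7)·(-206/77) + 17/11·(-11/156) = 1/2 ✓
b·c²: (-90406/441441)·441/64 + (-3/7)·42436/5929 + 17/11·121/24336 = -9031449643/2020034016 ≠ 1/3 ⇒ order 2.
b·Ac: (-3/7)·(-9/4) + 17/11·(-17725/8008) = -216383/88088 ≠ 1/6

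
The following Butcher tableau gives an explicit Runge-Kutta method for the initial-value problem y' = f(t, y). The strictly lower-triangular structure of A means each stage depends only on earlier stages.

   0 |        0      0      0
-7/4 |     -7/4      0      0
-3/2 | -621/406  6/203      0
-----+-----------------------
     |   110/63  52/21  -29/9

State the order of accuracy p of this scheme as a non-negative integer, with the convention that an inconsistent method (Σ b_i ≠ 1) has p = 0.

b = (110/63, 52/21, -29/9)
c = (0, -7/4, -3/2)
Ac = (0, 0, -3/58)
Σ b_i: 110/63·1 + 52/21·1 + (-29/9)·1 = 1 ✓
b·c: 52/21·(-7/4) + (-29/9)·(-3/2) = 1/2 ✓
b·c²: 52/21·49/16 + (-29/9)·9/4 = 1/3 ✓
b·Ac: (-29/9)·(-3/58) = 1/6 ✓; 3 stages ⇒ order 3.

3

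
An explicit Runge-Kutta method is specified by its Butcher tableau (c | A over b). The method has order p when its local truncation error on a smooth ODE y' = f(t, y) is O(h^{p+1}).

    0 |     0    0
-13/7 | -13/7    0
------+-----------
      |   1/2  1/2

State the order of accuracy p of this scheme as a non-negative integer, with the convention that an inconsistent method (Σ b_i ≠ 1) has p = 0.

b = (1/2, 1/2)
c = (0, -13/7)
Σ b_i: 1/2·1 + 1/2·1 = 1 ✓
b·c: 1/2·(-13/7) = -13/14 ≠ 1/2 ⇒ order 1.

1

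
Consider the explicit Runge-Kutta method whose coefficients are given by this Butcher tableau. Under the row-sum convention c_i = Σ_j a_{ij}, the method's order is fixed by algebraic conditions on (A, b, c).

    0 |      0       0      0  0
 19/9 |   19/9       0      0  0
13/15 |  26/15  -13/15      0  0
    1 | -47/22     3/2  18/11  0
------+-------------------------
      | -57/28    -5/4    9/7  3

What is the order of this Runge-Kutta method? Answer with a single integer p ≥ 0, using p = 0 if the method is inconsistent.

b = (-57/28, -5/4, 9/7, 3)
c = (0, 19/9, 13/15, 1)
Ac = (0, 0, -247/135, 1513/330)
Σ b_i: (-57/28)·1 + (-5/4)·1 + 9/7·1 + 3·1 = 1 ✓
b·c: (-5/4)·19/9 + 9/7·13/15 + 3·1 = 1859/1260 ≠ 1/2 ⇒ order 1.

1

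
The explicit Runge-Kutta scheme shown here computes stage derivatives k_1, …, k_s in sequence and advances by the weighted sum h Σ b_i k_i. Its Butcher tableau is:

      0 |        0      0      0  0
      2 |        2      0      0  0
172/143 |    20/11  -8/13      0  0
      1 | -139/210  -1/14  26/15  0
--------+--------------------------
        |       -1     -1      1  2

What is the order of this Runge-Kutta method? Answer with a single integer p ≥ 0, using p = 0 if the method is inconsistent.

1

b = (-1, -1, 1, 2)
c = (0, 2, 172/143, 1)
Ac = (0, 0, -16/13, 2243/1155)
Σ b_i: (-1)·1 + (-1)·1 + 1·1 + 2·1 = 1 ✓
b·c: (-1)·2 + 1·172/143 + 2·1 = 172/143 ≠ 1/2 ⇒ order 1.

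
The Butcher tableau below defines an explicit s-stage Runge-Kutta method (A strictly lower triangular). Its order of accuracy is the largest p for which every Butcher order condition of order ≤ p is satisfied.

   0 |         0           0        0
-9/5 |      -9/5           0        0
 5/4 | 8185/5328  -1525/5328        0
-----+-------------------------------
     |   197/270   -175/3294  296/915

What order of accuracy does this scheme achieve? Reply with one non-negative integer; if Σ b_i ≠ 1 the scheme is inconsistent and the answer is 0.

3

b = (197/270, -175/3294, 296/915)
c = (0, -9/5, 5/4)
Ac = (0, 0, 305/592)
Σ b_i: 197/270·1 + (-175/3294)·1 + 296/915·1 = 1 ✓
b·c: (-175/3294)·(-9/5) + 296/915·5/4 = 1/2 ✓
b·c²: (-175/3294)·81/25 + 296/915·25/16 = 1/3 ✓
b·Ac: 296/915·305/592 = 1/6 ✓; 3 stages ⇒ order 3.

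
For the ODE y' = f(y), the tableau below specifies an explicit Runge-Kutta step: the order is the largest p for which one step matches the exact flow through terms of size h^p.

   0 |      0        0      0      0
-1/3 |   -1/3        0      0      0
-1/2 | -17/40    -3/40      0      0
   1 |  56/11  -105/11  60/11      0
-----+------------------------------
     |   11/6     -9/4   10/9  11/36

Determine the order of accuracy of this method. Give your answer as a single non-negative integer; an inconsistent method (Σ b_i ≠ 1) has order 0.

b = (11/6, -9/4, 10/9, 11/36)
c = (0, -1/3, -1/2, 1)
Ac = (0, 0, 1/40, 5/11)
Σ b_i: 11/6·1 + (-9/4)·1 + 10/9·1 + 11/36·1 = 1 ✓
b·c: (-9/4)·(-1/3) + 10/9·(-1/2) + 11/36·1 = 1/2 ✓
b·c²: (-9/4)·1/9 + 10/9·1/4 + 11/36·1 = 1/3 ✓
b·Ac: 10/9·1/40 + 11/36·5/11 = 1/6 ✓
b·c³: (-9/4)·(-1/27) + 10/9·(-1/8) + 11/36·1 = 1/4 ✓
b·(c∘Ac): 10/9·(-1/80) + 11/36·5/11 = 1/8 ✓
b·Ac²: 10/9·(-1/120) + 11/36·10/33 = 1/12 ✓
b·A²c: 11/36·3/22 = 1/24 ✓; 4 stages ⇒ order 4.

4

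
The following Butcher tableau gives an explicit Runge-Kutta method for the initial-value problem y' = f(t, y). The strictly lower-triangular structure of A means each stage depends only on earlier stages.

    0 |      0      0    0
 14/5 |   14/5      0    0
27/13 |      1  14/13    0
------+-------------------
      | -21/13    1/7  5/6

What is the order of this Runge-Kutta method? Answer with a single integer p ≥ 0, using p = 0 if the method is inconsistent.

b = (-21/13, 1/7, 5/6)
c = (0, 14/5, 27/13)
Ac = (0, 0, 196/65)
Σ b_i: (-21/13)·1 + 1/7·1 + 5/6·1 = -349/546 ≠ 1 ⇒ order 0.

0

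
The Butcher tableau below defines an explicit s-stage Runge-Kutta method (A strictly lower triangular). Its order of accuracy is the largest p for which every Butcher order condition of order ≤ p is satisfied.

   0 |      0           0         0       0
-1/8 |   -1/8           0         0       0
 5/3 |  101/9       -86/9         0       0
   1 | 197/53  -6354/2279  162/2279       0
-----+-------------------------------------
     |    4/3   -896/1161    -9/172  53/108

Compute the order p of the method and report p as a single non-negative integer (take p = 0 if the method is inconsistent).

4

b = (4/3, -896/1161, -9/172, 53/108)
c = (0, -1/8, 5/3, 1)
Ac = (0, 0, 43/36, 99/212)
Σ b_i: 4/3·1 + (-896/1161)·1 + (-9/172)·1 + 53/108·1 = 1 ✓
b·c: (-896/1161)·(-1/8) + (-9/172)·5/3 + 53/108·1 = 1/2 ✓
b·c²: (-896/1161)·1/64 + (-9/172)·25/9 + 53/108·1 = 1/3 ✓
b·Ac: (-9/172)·43/36 + 53/108·99/212 = 1/6 ✓
b·c³: (-896/1161)·(-1/512) + (-9/172)·125/27 + 53/108·1 = 1/4 ✓
b·(c∘Ac): (-9/172)·215/108 + 53/108·99/212 = 1/8 ✓
b·Ac²: (-9/172)·(-43/288) + 53/108·261/1696 = 1/12 ✓
b·A²c: 53/108·9/106 = 1/24 ✓; 4 stages ⇒ order 4.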